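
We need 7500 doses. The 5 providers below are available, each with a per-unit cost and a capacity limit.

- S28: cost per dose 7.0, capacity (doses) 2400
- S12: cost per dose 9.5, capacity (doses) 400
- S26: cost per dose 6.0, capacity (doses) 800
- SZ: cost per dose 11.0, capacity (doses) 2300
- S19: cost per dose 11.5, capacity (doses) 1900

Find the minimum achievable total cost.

69100

Fill from the cheapest provider first.
S26 at 6.0: take all 800 doses — 6700 still needed.
S28 at 7.0: take all 2400 doses — 4300 still needed.
S12 (9.5): use full 400 — 3900 doses to go.
Take 2300 from SZ at 11.0 — need 1600 more.
S19 (11.5): take the remaining 1600 — done.
Cost = 800×6.0 + 2400×7.0 + 400×9.5 + 2300×11.0 + 1600×11.5 = 69100.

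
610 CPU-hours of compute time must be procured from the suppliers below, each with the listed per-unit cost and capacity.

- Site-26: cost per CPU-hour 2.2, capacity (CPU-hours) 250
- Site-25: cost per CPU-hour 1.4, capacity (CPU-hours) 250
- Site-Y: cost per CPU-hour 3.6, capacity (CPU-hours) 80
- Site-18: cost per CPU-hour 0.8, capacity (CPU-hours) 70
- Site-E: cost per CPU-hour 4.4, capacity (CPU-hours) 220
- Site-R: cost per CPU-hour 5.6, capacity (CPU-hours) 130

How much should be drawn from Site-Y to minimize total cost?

40

Fill from the cheapest supplier first.
Take 70 from Site-18 at 0.8 — need 540 more.
Site-25 at 1.4: take all 250 CPU-hours — 290 still needed.
Site-26 at 2.2: take all 250 CPU-hours — 40 still needed.
Site-Y (3.6): take the remaining 40 — done.
Site-E, Site-R: unused.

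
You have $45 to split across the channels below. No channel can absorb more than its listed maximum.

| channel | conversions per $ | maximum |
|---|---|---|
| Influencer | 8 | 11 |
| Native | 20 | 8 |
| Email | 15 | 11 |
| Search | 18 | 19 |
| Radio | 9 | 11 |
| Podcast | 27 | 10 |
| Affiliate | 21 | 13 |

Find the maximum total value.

955

Order the channels by conversions per $: Podcast 27 > Affiliate 21 > Native 20 > Search 18 > Email 15 > Radio 9 > Influencer 8.
Give Podcast 10 to hit its cap of 10 → 35 left.
Affiliate: +13 to 13 (cap) → 22 left.
Native: +8 to 8 (cap) → 14 left.
Search has room for 19 but only 14 remain, so it gets 14.
Total = 20×8 + 18×14 + 27×10 + 21×13 = 955.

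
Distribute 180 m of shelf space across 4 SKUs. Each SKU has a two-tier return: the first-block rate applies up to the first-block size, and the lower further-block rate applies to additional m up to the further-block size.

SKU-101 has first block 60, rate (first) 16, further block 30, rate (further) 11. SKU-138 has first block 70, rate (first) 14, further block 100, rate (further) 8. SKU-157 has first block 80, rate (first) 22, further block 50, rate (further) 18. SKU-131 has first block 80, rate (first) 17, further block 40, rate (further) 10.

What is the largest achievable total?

3510

Rank every tier by rate: SKU-157/tier1 22 > SKU-157/tier2 18 > SKU-131/tier1 17 > SKU-101/tier1 16 > SKU-138/tier1 14 > SKU-101/tier2 11 > SKU-131/tier2 10 > SKU-138/tier2 8.
SKU-157/tier1 (22): +80 ; 100 left.
SKU-157/tier2 (18): +50 ; 50 left.
SKU-131/tier1: +50 of 80 at 17; pool empty.
Total = 22×80 + 18×50 + 17×50 = 3510.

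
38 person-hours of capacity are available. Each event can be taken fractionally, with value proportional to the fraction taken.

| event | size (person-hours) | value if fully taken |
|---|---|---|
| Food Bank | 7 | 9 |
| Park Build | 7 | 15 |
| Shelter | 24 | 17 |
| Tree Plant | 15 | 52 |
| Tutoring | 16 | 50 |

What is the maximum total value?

Sort by value density: Tree Plant 52/15≈3.47, Tutoring 50/16≈3.12, Park Build 15/7≈2.14, Food Bank 9/7≈1.29, Shelter 17/24≈0.708.
All 15 person-hours of Tree Plant fit (value 52) → 23 remain.
Take all of Tutoring (16 person-hours, value 50) → 7 person-hours left.
Park Build: take in full, 7 person-hours for value 15 → 0 left.
Total value = 117.

117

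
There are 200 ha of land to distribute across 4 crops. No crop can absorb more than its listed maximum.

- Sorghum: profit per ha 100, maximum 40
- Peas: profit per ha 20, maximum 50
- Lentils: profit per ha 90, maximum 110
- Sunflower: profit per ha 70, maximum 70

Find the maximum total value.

Rank by profit per ha: Sorghum 100 > Lentils 90 > Sunflower 70 > Peas 20.
Sorghum takes 40 to reach its cap of 40 — 160 left.
Lentils takes 110 to reach its cap of 110 — 50 left.
Sunflower has room for 70 but only 50 remain, so it gets 50.
Total = 100×40 + 90×110 + 70×50 = 17400.

17400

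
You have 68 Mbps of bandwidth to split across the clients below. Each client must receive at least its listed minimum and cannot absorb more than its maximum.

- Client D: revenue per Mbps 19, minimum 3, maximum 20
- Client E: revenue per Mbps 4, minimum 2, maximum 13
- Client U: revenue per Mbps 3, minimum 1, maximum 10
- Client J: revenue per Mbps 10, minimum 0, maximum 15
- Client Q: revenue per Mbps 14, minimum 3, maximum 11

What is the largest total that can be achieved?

763

Meeting every minimum uses 3+2+1+0+3 = 9 Mbps, leaving 59.
Order the clients by revenue per Mbps: Client D 19 > Client Q 14 > Client J 10 > Client E 4 > Client U 3.
Client D: +17 to 20 (cap) → 42 left.
Client Q takes 8 more to reach its cap of 11 → 34 left.
Client J takes 15 more to reach its cap of 15 → 19 left.
Client E takes 11 more to reach its cap of 13 → 8 left.
Client U has room for 9 more but only 8 remain, so it gets 9.
Total = 19×20 + 4×13 + 3×9 + 10×15 + 14×11 = 763.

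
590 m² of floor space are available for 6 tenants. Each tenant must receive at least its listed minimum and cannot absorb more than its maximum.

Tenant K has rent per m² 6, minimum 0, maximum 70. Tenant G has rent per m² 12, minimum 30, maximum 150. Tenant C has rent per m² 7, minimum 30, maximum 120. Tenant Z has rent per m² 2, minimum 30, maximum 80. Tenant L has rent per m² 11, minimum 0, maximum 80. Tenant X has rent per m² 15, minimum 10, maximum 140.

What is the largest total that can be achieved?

Meeting every minimum uses 0+30+30+30+0+10 = 100 m², leaving 490.
Highest rent per m² first: Tenant X 15 > Tenant G 12 > Tenant L 11 > Tenant C 7 > Tenant K 6 > Tenant Z 2.
Tenant X takes 130 more to reach its cap of 140 → 360 left.
Give Tenant G 120 more to hit its cap of 150 → 240 left.
Tenant L: +80 to 80 (cap) → 160 left.
Give Tenant C 90 more to hit its cap of 120 → 70 left.
Tenant K: +70 to 70 (cap) → 0 left.
Total = 6×70 + 12×150 + 7×120 + 2×30 + 11×80 + 15×140 = 6100.

6100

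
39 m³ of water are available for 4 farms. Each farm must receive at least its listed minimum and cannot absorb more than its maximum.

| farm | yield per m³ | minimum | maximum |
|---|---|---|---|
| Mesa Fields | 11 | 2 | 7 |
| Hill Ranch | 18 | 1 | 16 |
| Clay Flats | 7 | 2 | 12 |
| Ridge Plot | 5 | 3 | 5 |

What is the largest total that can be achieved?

469

Meeting every minimum uses 2+1+2+3 = 8 m³, leaving 31.
Order the farms by yield per m³: Hill Ranch 18 > Mesa Fields 11 > Clay Flats 7 > Ridge Plot 5.
Hill Ranch takes 15 more to reach its cap of 16 → 16 left.
Give Mesa Fields 5 more to hit its cap of 7 → 11 left.
Give Clay Flats 10 more to hit its cap of 12 → 1 left.
Ridge Plot: +1 (room for 2) → 4. Pool exhausted.
Total = 11×7 + 18×16 + 7×12 + 5×4 = 469.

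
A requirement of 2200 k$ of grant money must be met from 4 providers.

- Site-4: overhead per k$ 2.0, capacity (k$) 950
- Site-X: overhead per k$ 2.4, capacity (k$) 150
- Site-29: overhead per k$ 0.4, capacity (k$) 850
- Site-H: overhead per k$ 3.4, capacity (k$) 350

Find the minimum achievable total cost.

3450

Cheapest first:
Site-29 (0.4): use full 850 → 1350 k$ to go.
Site-4 (2.0): use full 950 → 400 k$ to go.
Site-X (2.4): use full 150 → 250 k$ to go.
Site-H at 3.4: take 250 of its 350 → requirement met.
Cost = 850×0.4 + 950×2.0 + 150×2.4 + 250×3.4 = 3450.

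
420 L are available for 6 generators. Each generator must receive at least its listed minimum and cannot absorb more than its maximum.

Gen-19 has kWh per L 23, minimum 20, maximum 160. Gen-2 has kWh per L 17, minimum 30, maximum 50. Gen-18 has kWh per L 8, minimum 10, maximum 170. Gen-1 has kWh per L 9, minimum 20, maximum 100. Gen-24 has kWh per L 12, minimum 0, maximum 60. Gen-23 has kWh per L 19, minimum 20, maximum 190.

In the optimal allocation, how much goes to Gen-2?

Meeting every minimum uses 20+30+10+20+0+20 = 100 L, leaving 320.
Rank by kWh per L: Gen-19 23 > Gen-23 19 > Gen-2 17 > Gen-24 12 > Gen-1 9 > Gen-18 8.
Gen-19: +140 to 160 (cap) ; 180 left.
Gen-23 takes 170 more to reach its cap of 190 ; 10 left.
Gen-2 has room for 20 more but only 10 remain, so it gets 40.

40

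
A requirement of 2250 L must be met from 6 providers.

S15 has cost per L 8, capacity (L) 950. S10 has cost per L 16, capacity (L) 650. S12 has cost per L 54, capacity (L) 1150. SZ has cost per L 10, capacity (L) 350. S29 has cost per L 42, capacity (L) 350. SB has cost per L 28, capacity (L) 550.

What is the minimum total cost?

29900

Cheapest first:
S15 at 8: take all 950 L ; 1300 still needed.
SZ (10): use full 350 ; 950 L to go.
S10 at 16: take all 650 L ; 300 still needed.
SB (28): take the remaining 300 ; done.
S29, S12: unused.
Cost = 950×8 + 350×10 + 650×16 + 300×28 = 29900.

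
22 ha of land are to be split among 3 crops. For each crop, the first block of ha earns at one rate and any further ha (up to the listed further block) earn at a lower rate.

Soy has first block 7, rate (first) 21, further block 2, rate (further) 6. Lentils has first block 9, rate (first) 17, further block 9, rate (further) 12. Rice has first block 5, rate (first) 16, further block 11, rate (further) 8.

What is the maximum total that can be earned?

392

Rank every tier by rate: Soy/first 21 > Lentils/first 17 > Rice/first 16 > Lentils/second 12 > Rice/second 8 > Soy/second 6.
Soy first at 21: fill all 7 → 15 left.
Fill Lentils first block (9 at 17) → 6 left.
Rice first at 16: fill all 5 → 1 left.
Lentils/second: +1 of 9 at 12; pool empty.
Total = 21×7 + 17×9 + 16×5 + 12×1 = 392.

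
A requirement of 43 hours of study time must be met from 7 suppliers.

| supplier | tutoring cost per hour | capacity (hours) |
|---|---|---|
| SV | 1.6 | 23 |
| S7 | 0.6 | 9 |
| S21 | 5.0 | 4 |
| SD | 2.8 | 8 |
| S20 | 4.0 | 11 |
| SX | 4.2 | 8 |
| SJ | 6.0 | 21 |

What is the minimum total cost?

Cheapest first:
S7 at 0.6: take all 9 hours ; 34 still needed.
SV (1.6): use full 23 ; 11 hours to go.
Take 8 from SD at 2.8 ; need 3 more.
Take 3 from S20 at 4.0 to finish.
SX, S21, SJ: unused.
Cost = 9×0.6 + 23×1.6 + 8×2.8 + 3×4.0 = 76.6.

76.6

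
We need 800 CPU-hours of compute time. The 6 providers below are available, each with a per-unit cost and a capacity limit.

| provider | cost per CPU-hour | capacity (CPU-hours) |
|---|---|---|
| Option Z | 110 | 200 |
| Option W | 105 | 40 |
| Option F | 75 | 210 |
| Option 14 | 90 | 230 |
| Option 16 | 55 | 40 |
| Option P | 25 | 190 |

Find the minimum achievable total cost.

57500

Cheapest first:
Option P at 25: take all 190 CPU-hours ; 610 still needed.
Option 16 at 55: take all 40 CPU-hours ; 570 still needed.
Option F (75): use full 210 ; 360 CPU-hours to go.
Take 230 from Option 14 at 90 ; need 130 more.
Option W at 105: take all 40 CPU-hours ; 90 still needed.
Take 90 from Option Z at 110 to finish.
Cost = 190×25 + 40×55 + 210×75 + 230×90 + 40×105 + 90×110 = 57500.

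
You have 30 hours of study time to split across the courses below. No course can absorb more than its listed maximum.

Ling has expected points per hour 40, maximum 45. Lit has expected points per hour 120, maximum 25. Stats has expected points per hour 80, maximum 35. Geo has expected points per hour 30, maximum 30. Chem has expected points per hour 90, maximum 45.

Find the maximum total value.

Order the courses by expected points per hour: Lit 120 > Chem 90 > Stats 80 > Ling 40 > Geo 30.
Lit takes 25 to reach its cap of 25 — 5 left.
Chem: +5 (room for 45) → 5. Pool exhausted.
Total = 120×25 + 90×5 = 3450.

3450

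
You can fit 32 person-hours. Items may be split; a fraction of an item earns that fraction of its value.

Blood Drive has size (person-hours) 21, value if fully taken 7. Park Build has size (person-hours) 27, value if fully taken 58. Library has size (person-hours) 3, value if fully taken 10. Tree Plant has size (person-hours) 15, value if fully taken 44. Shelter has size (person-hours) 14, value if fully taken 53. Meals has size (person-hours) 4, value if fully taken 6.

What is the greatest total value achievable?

Rank by value-to-size ratio: Shelter 53/14≈3.79, Library 10/3≈3.33, Tree Plant 44/15≈2.93, Park Build 58/27≈2.15, Meals 6/4≈1.5, Blood Drive 7/21≈0.333.
All 14 person-hours of Shelter fit (value 53) — 18 remain.
All 3 person-hours of Library fit (value 10) — 15 remain.
Tree Plant: take in full, 15 person-hours for value 44 — 0 left.
Total value = 107.

107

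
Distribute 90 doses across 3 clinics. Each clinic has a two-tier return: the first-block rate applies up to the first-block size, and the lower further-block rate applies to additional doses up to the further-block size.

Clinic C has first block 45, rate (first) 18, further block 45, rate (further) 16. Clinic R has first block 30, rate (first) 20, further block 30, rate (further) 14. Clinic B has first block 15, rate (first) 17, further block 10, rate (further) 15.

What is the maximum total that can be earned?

Rank every tier by rate: Clinic R/tier1 20 > Clinic C/tier1 18 > Clinic B/tier1 17 > Clinic C/tier2 16 > Clinic B/tier2 15 > Clinic R/tier2 14.
Clinic R/tier1 (20): +30 — 60 left.
Clinic C/tier1 (18): +45 — 15 left.
Clinic B/tier1 (17): +15 — 0 left.
Total = 20×30 + 18×45 + 17×15 = 1665.

1665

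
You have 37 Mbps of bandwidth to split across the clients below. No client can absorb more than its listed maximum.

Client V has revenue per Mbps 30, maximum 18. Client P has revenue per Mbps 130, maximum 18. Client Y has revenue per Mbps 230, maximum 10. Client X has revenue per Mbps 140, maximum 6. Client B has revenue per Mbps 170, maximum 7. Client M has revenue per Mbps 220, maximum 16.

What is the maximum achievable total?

7570

Order the clients by revenue per Mbps: Client Y 230 > Client M 220 > Client B 170 > Client X 140 > Client P 130 > Client V 30.
Client Y: +10 to 10 (cap) — 27 left.
Client M: +16 to 16 (cap) — 11 left.
Give Client B 7 to hit its cap of 7 — 4 left.
Only 4 left; Client X takes them to reach 4.
Total = 230×10 + 140×4 + 170×7 + 220×16 = 7570.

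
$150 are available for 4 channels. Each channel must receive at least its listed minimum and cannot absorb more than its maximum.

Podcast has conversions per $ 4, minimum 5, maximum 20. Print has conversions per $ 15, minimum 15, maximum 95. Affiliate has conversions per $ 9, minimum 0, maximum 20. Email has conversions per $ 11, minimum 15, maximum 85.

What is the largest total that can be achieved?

Meeting every minimum uses 5+15+0+15 = 35 $, leaving 115.
Highest conversions per $ first: Print 15 > Email 11 > Affiliate 9 > Podcast 4.
Print takes 80 more to reach its cap of 95 → 35 left.
Only 35 left; Email takes them to reach 50.
Total = 4×5 + 15×95 + 11×50 = 1995.

1995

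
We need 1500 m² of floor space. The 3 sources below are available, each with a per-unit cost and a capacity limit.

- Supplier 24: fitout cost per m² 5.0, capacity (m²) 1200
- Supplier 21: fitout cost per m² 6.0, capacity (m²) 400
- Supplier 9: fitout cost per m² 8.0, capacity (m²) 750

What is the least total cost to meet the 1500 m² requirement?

Cheapest first:
Supplier 24 (5.0): use full 1200 ; 300 m² to go.
Supplier 21 at 6.0: take 300 of its 400 ; requirement met.
Supplier 9: unused.
Cost = 1200×5.0 + 300×6.0 = 7800.

7800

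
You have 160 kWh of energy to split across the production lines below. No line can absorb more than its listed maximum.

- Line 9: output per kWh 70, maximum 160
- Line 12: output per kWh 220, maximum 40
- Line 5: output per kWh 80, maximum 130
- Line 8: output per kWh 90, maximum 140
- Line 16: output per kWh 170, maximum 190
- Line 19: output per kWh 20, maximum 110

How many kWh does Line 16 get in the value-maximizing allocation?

120

Highest output per kWh first: Line 12 220 > Line 16 170 > Line 8 90 > Line 5 80 > Line 9 70 > Line 19 20.
Line 12 takes 40 to reach its cap of 40 — 120 left.
Line 16 has room for 190 but only 120 remain, so it gets 120.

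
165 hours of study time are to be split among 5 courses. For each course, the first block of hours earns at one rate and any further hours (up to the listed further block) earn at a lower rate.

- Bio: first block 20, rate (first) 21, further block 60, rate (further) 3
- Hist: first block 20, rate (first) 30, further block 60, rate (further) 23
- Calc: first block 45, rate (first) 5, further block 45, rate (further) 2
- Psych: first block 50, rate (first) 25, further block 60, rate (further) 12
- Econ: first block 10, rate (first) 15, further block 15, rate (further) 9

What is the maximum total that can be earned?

3860

Treat each block as its own option and order by rate: Hist/tier1 30 > Psych/tier1 25 > Hist/tier2 23 > Bio/tier1 21 > Econ/tier1 15 > Psych/tier2 12 > Econ/tier2 9 > Calc/tier1 5 > Bio/tier2 3 > Calc/tier2 2.
Hist/tier1 (30): +20 — 145 left.
Fill Psych tier1 block (50 at 25) — 95 left.
Fill Hist tier2 block (60 at 23) — 35 left.
Fill Bio tier1 block (20 at 21) — 15 left.
Fill Econ tier1 block (10 at 15) — 5 left.
5 remain; put them into Psych tier2 at 12.
Total = 30×20 + 25×50 + 23×60 + 21×20 + 15×10 + 12×5 = 3860.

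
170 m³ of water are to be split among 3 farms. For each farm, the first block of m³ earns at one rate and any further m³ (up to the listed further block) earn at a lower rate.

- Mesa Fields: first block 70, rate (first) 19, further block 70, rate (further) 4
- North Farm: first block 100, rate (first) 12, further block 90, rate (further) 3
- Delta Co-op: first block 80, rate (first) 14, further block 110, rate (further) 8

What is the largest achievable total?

2690

Treat each block as its own option and order by rate: Mesa Fields/tier1 19 > Delta Co-op/tier1 14 > North Farm/tier1 12 > Delta Co-op/tier2 8 > Mesa Fields/tier2 4 > North Farm/tier2 3.
Fill Mesa Fields tier1 block (70 at 19) → 100 left.
Delta Co-op/tier1 (14): +80 → 20 left.
20 remain; put them into North Farm tier1 at 12.
Total = 19×70 + 14×80 + 12×20 = 2690.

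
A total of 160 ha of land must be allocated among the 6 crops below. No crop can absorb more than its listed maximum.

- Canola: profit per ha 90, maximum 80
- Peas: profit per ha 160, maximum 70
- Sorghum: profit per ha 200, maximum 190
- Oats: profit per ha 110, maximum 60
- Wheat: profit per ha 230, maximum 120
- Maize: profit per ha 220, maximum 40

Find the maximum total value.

Highest profit per ha first: Wheat 230 > Maize 220 > Sorghum 200 > Peas 160 > Oats 110 > Canola 90.
Give Wheat 120 to hit its cap of 120 — 40 left.
Maize takes 40 to reach its cap of 40 — 0 left.
Total = 230×120 + 220×40 = 36400.

36400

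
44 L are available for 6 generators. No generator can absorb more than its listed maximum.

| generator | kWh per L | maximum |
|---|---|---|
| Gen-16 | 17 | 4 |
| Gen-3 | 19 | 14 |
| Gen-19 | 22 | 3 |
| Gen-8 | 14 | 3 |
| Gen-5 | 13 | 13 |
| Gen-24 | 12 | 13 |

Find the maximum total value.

Order the generators by kWh per L: Gen-19 22 > Gen-3 19 > Gen-16 17 > Gen-8 14 > Gen-5 13 > Gen-24 12.
Give Gen-19 3 to hit its cap of 3 ; 41 left.
Give Gen-3 14 to hit its cap of 14 ; 27 left.
Gen-16 takes 4 to reach its cap of 4 ; 23 left.
Gen-8 takes 3 to reach its cap of 3 ; 20 left.
Give Gen-5 13 to hit its cap of 13 ; 7 left.
Gen-24 has room for 13 but only 7 remain, so it gets 7.
Total = 17×4 + 19×14 + 22×3 + 14×3 + 13×13 + 12×7 = 695.

695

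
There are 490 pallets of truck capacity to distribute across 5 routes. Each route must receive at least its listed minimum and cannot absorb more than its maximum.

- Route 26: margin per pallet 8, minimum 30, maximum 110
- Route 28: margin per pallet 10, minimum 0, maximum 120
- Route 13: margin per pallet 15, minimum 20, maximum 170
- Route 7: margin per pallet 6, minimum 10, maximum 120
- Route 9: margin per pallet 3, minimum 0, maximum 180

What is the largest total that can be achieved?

5170

Meeting every minimum uses 30+0+20+10+0 = 60 pallets, leaving 430.
Rank by margin per pallet: Route 13 15 > Route 28 10 > Route 26 8 > Route 7 6 > Route 9 3.
Route 13 takes 150 more to reach its cap of 170 → 280 left.
Give Route 28 120 more to hit its cap of 120 → 160 left.
Route 26 takes 80 more to reach its cap of 110 → 80 left.
Only 80 left; Route 7 takes them to reach 90.
Total = 8×110 + 10×120 + 15×170 + 6×90 = 5170.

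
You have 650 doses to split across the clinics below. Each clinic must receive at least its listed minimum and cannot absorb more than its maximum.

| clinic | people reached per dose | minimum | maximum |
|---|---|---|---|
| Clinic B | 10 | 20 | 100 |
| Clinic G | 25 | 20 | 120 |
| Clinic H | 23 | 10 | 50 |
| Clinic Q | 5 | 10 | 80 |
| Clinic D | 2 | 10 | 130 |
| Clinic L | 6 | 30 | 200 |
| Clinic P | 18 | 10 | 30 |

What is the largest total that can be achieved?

7430

Meeting every minimum uses 20+20+10+10+10+30+10 = 110 doses, leaving 540.
Order the clinics by people reached per dose: Clinic G 25 > Clinic H 23 > Clinic P 18 > Clinic B 10 > Clinic L 6 > Clinic Q 5 > Clinic D 2.
Clinic G: +100 to 120 (cap) — 440 left.
Clinic H takes 40 more to reach its cap of 50 — 400 left.
Clinic P takes 20 more to reach its cap of 30 — 380 left.
Clinic B takes 80 more to reach its cap of 100 — 300 left.
Clinic L takes 170 more to reach its cap of 200 — 130 left.
Give Clinic Q 70 more to hit its cap of 80 — 60 left.
Clinic D: +60 (room for 120) → 70. Pool exhausted.
Total = 10×100 + 25×120 + 23×50 + 5×80 + 2×70 + 6×200 + 18×30 = 7430.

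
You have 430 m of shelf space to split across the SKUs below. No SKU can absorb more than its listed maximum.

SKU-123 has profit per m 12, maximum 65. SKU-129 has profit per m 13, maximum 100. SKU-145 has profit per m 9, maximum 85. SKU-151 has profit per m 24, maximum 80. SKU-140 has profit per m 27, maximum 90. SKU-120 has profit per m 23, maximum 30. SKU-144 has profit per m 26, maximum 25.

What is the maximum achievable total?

Highest profit per m first: SKU-140 27 > SKU-144 26 > SKU-151 24 > SKU-120 23 > SKU-129 13 > SKU-123 12 > SKU-145 9.
SKU-140: +90 to 90 (cap) — 340 left.
SKU-144: +25 to 25 (cap) — 315 left.
SKU-151: +80 to 80 (cap) — 235 left.
Give SKU-120 30 to hit its cap of 30 — 205 left.
Give SKU-129 100 to hit its cap of 100 — 105 left.
SKU-123: +65 to 65 (cap) — 40 left.
Only 40 left; SKU-145 takes them to reach 40.
Total = 12×65 + 13×100 + 9×40 + 24×80 + 27×90 + 23×30 + 26×25 = 8130.

8130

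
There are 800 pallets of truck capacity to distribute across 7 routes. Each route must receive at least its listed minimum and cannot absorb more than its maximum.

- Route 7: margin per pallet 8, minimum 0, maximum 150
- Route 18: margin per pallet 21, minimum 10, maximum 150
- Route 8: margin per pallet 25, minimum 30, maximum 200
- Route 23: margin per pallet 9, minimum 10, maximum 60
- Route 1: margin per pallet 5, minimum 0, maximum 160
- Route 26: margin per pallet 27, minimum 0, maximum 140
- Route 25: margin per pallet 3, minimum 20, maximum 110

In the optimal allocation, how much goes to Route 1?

Meeting every minimum uses 0+10+30+10+0+0+20 = 70 pallets, leaving 730.
Highest margin per pallet first: Route 26 27 > Route 8 25 > Route 18 21 > Route 23 9 > Route 7 8 > Route 1 5 > Route 25 3.
Route 26 takes 140 more to reach its cap of 140 → 590 left.
Give Route 8 170 more to hit its cap of 200 → 420 left.
Route 18: +140 to 150 (cap) → 280 left.
Give Route 23 50 more to hit its cap of 60 → 230 left.
Give Route 7 150 more to hit its cap of 150 → 80 left.
Only 80 left; Route 1 takes them to reach 80.

80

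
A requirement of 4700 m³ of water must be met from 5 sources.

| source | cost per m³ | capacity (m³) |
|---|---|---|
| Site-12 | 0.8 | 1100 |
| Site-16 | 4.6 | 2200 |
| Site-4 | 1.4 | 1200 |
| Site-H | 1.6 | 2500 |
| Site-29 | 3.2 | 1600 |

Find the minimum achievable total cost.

Fill from the cheapest source first.
Site-12 (0.8): use full 1100 ; 3600 m³ to go.
Site-4 (1.4): use full 1200 ; 2400 m³ to go.
Take 2400 from Site-H at 1.6 to finish.
Site-29, Site-16: unused.
Cost = 1100×0.8 + 1200×1.4 + 2400×1.6 = 6400.

6400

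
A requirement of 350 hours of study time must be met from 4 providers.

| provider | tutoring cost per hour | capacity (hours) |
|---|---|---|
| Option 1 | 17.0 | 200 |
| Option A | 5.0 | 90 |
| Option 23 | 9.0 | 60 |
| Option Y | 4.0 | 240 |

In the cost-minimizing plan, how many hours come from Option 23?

20

Cheapest first:
Take 240 from Option Y at 4.0 ; need 110 more.
Take 90 from Option A at 5.0 ; need 20 more.
Option 23 at 9.0: take 20 of its 60 ; requirement met.
Option 1: unused.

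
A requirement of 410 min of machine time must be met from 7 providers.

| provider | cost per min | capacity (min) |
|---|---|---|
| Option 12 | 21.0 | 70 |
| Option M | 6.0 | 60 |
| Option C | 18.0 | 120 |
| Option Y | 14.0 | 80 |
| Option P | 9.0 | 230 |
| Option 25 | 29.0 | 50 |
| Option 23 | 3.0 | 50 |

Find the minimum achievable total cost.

Fill from the cheapest provider first.
Option 23 (3.0): use full 50 ; 360 min to go.
Option M at 6.0: take all 60 min ; 300 still needed.
Take 230 from Option P at 9.0 ; need 70 more.
Option Y at 14.0: take 70 of its 80 ; requirement met.
Option C, Option 12, Option 25: unused.
Cost = 50×3.0 + 60×6.0 + 230×9.0 + 70×14.0 = 3560.

3560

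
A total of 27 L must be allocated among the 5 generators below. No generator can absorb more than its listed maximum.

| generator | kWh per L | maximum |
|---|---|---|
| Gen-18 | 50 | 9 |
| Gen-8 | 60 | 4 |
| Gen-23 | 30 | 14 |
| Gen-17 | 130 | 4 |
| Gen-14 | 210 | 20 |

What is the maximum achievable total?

4900

Rank by kWh per L: Gen-14 210 > Gen-17 130 > Gen-8 60 > Gen-18 50 > Gen-23 30.
Give Gen-14 20 to hit its cap of 20 ; 7 left.
Give Gen-17 4 to hit its cap of 4 ; 3 left.
Gen-8 has room for 4 but only 3 remain, so it gets 3.
Total = 60×3 + 130×4 + 210×20 = 4900.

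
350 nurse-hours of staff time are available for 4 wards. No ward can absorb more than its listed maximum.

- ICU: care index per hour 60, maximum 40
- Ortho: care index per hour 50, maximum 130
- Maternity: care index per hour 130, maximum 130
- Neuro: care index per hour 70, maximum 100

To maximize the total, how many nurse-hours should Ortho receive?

Rank by care index per hour: Maternity 130 > Neuro 70 > ICU 60 > Ortho 50.
Maternity: +130 to 130 (cap) → 220 left.
Give Neuro 100 to hit its cap of 100 → 120 left.
Give ICU 40 to hit its cap of 40 → 80 left.
Ortho has room for 130 but only 80 remain, so it gets 80.

80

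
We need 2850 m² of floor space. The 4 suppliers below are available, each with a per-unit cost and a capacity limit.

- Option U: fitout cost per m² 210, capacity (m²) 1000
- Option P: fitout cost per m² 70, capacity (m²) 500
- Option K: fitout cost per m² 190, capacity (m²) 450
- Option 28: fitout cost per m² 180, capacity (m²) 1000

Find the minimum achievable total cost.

Cheapest first:
Option P at 70: take all 500 m² ; 2350 still needed.
Take 1000 from Option 28 at 180 ; need 1350 more.
Option K at 190: take all 450 m² ; 900 still needed.
Take 900 from Option U at 210 to finish.
Cost = 500×70 + 1000×180 + 450×190 + 900×210 = 489500.

489500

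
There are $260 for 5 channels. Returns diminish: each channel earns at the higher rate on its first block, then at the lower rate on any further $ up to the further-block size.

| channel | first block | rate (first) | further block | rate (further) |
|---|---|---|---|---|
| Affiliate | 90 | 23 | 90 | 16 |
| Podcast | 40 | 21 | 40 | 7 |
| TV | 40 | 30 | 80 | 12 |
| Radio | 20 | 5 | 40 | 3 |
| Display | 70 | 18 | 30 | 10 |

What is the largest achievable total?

Rank every tier by rate: TV/first 30 > Affiliate/first 23 > Podcast/first 21 > Display/first 18 > Affiliate/second 16 > TV/second 12 > Display/second 10 > Podcast/second 7 > Radio/first 5 > Radio/second 3.
TV first at 30: fill all 40 — 220 left.
Affiliate first at 23: fill all 90 — 130 left.
Podcast first at 21: fill all 40 — 90 left.
Fill Display first block (70 at 18) — 20 left.
Affiliate/second: +20 of 90 at 16; pool empty.
Total = 30×40 + 23×90 + 21×40 + 18×70 + 16×20 = 5690.

5690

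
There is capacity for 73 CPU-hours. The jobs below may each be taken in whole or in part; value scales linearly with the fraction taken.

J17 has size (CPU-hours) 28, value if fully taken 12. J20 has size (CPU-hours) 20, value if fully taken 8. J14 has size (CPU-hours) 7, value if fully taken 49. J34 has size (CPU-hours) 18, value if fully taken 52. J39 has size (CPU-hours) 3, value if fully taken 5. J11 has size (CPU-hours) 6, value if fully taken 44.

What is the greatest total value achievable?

Rank by value-to-size ratio: J11 44/6≈7.33, J14 49/7≈7, J34 52/18≈2.89, J39 5/3≈1.67, J17 12/28≈0.429, J20 8/20≈0.4.
All 6 CPU-hours of J11 fit (value 44) → 67 remain.
J14: take in full, 7 CPU-hours for value 49 → 60 left.
All 18 CPU-hours of J34 fit (value 52) → 42 remain.
Take all of J39 (3 CPU-hours, value 5) → 39 CPU-hours left.
J17: take in full, 28 CPU-hours for value 12 → 11 left.
Fill the last 11 CPU-hours with part of J20: 11/20 of it earns 4.4.
Total value = 166.4.

166.4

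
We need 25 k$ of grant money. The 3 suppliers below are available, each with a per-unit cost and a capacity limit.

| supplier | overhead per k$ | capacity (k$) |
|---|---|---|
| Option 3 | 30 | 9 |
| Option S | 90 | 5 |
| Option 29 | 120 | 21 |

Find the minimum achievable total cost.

Cheapest first:
Option 3 at 30: take all 9 k$ ; 16 still needed.
Take 5 from Option S at 90 ; need 11 more.
Option 29 at 120: take 11 of its 21 ; requirement met.
Cost = 9×30 + 5×90 + 11×120 = 2040.

2040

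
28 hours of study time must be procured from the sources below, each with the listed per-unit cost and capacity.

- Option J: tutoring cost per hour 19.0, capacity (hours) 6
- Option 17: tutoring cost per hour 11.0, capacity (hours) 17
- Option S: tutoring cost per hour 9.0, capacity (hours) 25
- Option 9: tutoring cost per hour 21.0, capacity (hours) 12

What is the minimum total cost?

Fill from the cheapest source first.
Option S at 9.0: take all 25 hours → 3 still needed.
Take 3 from Option 17 at 11.0 to finish.
Option J, Option 9: unused.
Cost = 25×9.0 + 3×11.0 = 258.

258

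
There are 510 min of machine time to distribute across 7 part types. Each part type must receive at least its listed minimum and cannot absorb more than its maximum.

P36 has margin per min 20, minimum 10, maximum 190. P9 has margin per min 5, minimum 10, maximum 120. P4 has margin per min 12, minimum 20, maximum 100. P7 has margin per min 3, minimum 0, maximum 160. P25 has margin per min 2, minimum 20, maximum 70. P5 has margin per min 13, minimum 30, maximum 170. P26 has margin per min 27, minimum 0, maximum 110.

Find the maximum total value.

Meeting every minimum uses 10+10+20+0+20+30+0 = 90 min, leaving 420.
Rank by margin per min: P26 27 > P36 20 > P5 13 > P4 12 > P9 5 > P7 3 > P25 2.
Give P26 110 more to hit its cap of 110 — 310 left.
Give P36 180 more to hit its cap of 190 — 130 left.
P5: +130 (room for 140) → 160. Pool exhausted.
Total = 20×190 + 5×10 + 12×20 + 2×20 + 13×160 + 27×110 = 9180.

9180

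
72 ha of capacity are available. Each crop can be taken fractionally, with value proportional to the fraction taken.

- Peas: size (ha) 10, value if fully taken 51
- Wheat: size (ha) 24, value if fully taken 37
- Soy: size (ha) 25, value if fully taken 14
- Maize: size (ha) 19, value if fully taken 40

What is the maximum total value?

138.64

Sort by value density: Peas 51/10≈5.1, Maize 40/19≈2.11, Wheat 37/24≈1.54, Soy 14/25≈0.56.
Peas: take in full, 10 ha for value 51 → 62 left.
All 19 ha of Maize fit (value 40) → 43 remain.
Take all of Wheat (24 ha, value 37) → 19 ha left.
19 ha left: a 19/25 share of Soy gives 14×19/25 = 10.64.
Total value = 138.64.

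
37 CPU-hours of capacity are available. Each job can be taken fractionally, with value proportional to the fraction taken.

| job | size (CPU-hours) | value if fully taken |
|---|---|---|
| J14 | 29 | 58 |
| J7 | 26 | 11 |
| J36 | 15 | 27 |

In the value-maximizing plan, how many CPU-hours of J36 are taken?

Best value per unit of size first: J14 58/29≈2, J36 27/15≈1.8, J7 11/26≈0.423.
All 29 CPU-hours of J14 fit (value 58) — 8 remain.
8 CPU-hours left: a 8/15 share of J36 gives 27×8/15 = 14.4.

8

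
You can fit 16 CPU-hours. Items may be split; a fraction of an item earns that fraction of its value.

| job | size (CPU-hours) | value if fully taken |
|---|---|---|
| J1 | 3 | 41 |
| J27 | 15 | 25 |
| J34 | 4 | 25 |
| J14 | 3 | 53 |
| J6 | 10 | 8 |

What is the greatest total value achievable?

129

Sort by value density: J14 53/3≈17.7, J1 41/3≈13.7, J34 25/4≈6.25, J27 25/15≈1.67, J6 8/10≈0.8.
J14: take in full, 3 CPU-hours for value 53 ; 13 left.
Take all of J1 (3 CPU-hours, value 41) ; 10 CPU-hours left.
J34: take in full, 4 CPU-hours for value 25 ; 6 left.
Fill the last 6 CPU-hours with part of J27: 6/15 of it earns 10.
Total value = 129.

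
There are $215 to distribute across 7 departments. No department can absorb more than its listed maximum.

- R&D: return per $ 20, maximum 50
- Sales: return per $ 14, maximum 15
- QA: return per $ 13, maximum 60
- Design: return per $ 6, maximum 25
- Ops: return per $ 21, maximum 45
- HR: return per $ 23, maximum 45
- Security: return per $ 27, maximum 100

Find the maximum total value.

Order the departments by return per $: Security 27 > HR 23 > Ops 21 > R&D 20 > Sales 14 > QA 13 > Design 6.
Give Security 100 to hit its cap of 100 ; 115 left.
HR: +45 to 45 (cap) ; 70 left.
Ops takes 45 to reach its cap of 45 ; 25 left.
Only 25 left; R&D takes them to reach 25.
Total = 20×25 + 21×45 + 23×45 + 27×100 = 5180.

5180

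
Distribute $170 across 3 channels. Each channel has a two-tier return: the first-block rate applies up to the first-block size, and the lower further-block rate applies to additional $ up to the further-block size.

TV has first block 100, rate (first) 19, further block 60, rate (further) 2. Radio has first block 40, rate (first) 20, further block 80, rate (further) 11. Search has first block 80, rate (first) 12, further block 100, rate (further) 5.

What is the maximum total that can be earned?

3060

Treat each block as its own option and order by rate: Radio/tier1 20 > TV/tier1 19 > Search/tier1 12 > Radio/tier2 11 > Search/tier2 5 > TV/tier2 2.
Fill Radio tier1 block (40 at 20) ; 130 left.
TV/tier1 (19): +100 ; 30 left.
Search/tier1: +30 of 80 at 12; pool empty.
Total = 20×40 + 19×100 + 12×30 = 3060.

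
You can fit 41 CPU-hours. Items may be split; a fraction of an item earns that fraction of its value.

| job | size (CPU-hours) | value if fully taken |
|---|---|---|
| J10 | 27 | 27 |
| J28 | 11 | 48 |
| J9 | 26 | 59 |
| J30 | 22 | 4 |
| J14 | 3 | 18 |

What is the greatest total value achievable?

126

Sort by value density: J14 18/3≈6, J28 48/11≈4.36, J9 59/26≈2.27, J10 27/27≈1, J30 4/22≈0.182.
J14: take in full, 3 CPU-hours for value 18 → 38 left.
Take all of J28 (11 CPU-hours, value 48) → 27 CPU-hours left.
J9: take in full, 26 CPU-hours for value 59 → 1 left.
Only 1 CPU-hours remain; take 1/27 of J10 for value 27×1/27 = 1.
Total value = 126.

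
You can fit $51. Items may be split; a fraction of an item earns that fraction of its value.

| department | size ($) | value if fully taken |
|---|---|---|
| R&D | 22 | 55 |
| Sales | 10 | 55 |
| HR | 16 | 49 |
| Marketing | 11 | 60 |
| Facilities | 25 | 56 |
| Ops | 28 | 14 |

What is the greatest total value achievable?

199

Sort by value density: Sales 55/10≈5.5, Marketing 60/11≈5.45, HR 49/16≈3.06, R&D 55/22≈2.5, Facilities 56/25≈2.24, Ops 14/28≈0.5.
Sales: take in full, 10 $ for value 55 → 41 left.
Take all of Marketing (11 $, value 60) → 30 $ left.
HR: take in full, 16 $ for value 49 → 14 left.
14 $ left: a 14/22 share of R&D gives 55×14/22 = 35.
Total value = 199.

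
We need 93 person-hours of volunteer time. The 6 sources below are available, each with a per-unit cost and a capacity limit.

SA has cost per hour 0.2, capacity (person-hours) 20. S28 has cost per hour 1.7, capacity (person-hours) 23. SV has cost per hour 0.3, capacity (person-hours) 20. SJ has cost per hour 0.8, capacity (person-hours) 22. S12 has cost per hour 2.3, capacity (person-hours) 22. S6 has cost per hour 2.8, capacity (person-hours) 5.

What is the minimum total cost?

85.1

Cheapest first:
SA (0.2): use full 20 ; 73 person-hours to go.
Take 20 from SV at 0.3 ; need 53 more.
Take 22 from SJ at 0.8 ; need 31 more.
S28 at 1.7: take all 23 person-hours ; 8 still needed.
S12 (2.3): take the remaining 8 ; done.
S6: unused.
Cost = 20×0.2 + 20×0.3 + 22×0.8 + 23×1.7 + 8×2.3 = 85.1.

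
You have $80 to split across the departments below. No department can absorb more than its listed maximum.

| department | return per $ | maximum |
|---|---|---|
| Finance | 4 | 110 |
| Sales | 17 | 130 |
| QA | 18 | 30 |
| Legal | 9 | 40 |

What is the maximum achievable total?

Rank by return per $: QA 18 > Sales 17 > Legal 9 > Finance 4.
QA: +30 to 30 (cap) ; 50 left.
Sales: +50 (room for 130) → 50. Pool exhausted.
Total = 17×50 + 18×30 = 1390.

1390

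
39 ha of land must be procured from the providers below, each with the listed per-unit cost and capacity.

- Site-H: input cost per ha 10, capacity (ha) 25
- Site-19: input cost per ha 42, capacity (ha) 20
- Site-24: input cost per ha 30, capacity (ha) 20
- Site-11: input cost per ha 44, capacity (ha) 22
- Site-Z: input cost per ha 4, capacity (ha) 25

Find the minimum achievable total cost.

240

Cheapest first:
Take 25 from Site-Z at 4 → need 14 more.
Site-H (10): take the remaining 14 → done.
Site-24, Site-19, Site-11: unused.
Cost = 25×4 + 14×10 = 240.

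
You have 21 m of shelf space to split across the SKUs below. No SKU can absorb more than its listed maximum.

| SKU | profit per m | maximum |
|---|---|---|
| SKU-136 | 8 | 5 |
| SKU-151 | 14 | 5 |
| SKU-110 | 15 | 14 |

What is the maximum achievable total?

296

Highest profit per m first: SKU-110 15 > SKU-151 14 > SKU-136 8.
SKU-110 takes 14 to reach its cap of 14 ; 7 left.
Give SKU-151 5 to hit its cap of 5 ; 2 left.
SKU-136: +2 (room for 5) → 2. Pool exhausted.
Total = 8×2 + 14×5 + 15×14 = 296.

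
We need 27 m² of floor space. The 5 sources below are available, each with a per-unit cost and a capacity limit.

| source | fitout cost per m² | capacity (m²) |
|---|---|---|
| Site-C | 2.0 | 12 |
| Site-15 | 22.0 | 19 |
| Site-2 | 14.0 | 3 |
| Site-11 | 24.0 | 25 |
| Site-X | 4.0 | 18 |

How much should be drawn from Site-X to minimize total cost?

15

Fill from the cheapest source first.
Site-C (2.0): use full 12 → 15 m² to go.
Take 15 from Site-X at 4.0 to finish.
Site-2, Site-15, Site-11: unused.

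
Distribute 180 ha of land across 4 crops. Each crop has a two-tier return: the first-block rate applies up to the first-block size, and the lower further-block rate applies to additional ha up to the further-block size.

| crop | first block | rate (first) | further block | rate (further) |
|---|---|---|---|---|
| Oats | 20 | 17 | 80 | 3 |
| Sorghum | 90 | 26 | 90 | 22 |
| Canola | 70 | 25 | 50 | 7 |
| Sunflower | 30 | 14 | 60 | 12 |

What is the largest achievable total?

4530

Treat each block as its own option and order by rate: Sorghum/first 26 > Canola/first 25 > Sorghum/second 22 > Oats/first 17 > Sunflower/first 14 > Sunflower/second 12 > Canola/second 7 > Oats/second 3.
Fill Sorghum first block (90 at 26) — 90 left.
Canola/first (25): +70 — 20 left.
Sorghum second at 22: only 20 left, fill 20.
Total = 26×90 + 25×70 + 22×20 = 4530.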